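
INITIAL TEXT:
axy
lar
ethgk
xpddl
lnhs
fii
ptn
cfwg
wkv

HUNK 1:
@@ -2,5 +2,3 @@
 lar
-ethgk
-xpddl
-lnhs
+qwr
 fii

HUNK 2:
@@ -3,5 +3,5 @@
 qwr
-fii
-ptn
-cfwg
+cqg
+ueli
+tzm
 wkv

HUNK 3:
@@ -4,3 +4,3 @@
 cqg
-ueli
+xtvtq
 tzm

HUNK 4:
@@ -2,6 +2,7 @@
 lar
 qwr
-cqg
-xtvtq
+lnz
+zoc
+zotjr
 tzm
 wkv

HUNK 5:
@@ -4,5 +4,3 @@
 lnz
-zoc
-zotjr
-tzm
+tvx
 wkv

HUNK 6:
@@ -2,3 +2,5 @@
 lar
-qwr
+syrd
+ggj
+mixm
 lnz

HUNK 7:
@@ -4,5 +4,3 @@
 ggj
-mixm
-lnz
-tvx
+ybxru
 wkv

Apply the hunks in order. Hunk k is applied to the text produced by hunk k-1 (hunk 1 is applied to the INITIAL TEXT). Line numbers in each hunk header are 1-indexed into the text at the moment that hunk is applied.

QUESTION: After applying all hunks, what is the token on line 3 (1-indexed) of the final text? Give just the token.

Hunk 1: at line 2 remove [ethgk,xpddl,lnhs] add [qwr] -> 7 lines: axy lar qwr fii ptn cfwg wkv
Hunk 2: at line 3 remove [fii,ptn,cfwg] add [cqg,ueli,tzm] -> 7 lines: axy lar qwr cqg ueli tzm wkv
Hunk 3: at line 4 remove [ueli] add [xtvtq] -> 7 lines: axy lar qwr cqg xtvtq tzm wkv
Hunk 4: at line 2 remove [cqg,xtvtq] add [lnz,zoc,zotjr] -> 8 lines: axy lar qwr lnz zoc zotjr tzm wkv
Hunk 5: at line 4 remove [zoc,zotjr,tzm] add [tvx] -> 6 lines: axy lar qwr lnz tvx wkv
Hunk 6: at line 2 remove [qwr] add [syrd,ggj,mixm] -> 8 lines: axy lar syrd ggj mixm lnz tvx wkv
Hunk 7: at line 4 remove [mixm,lnz,tvx] add [ybxru] -> 6 lines: axy lar syrd ggj ybxru wkv
Final line 3: syrd

Answer: syrd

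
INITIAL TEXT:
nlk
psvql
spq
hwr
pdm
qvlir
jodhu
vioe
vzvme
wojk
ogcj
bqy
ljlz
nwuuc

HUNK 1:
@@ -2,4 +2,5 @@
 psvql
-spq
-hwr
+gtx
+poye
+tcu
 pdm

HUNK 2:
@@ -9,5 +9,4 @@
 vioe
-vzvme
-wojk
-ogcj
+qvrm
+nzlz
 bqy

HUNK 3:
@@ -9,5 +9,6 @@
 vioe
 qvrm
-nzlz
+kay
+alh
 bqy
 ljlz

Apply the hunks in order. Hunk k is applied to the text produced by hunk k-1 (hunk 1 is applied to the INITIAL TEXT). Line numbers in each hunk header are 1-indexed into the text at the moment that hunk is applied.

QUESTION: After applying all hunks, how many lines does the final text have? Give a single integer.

Answer: 15

Derivation:
Hunk 1: at line 2 remove [spq,hwr] add [gtx,poye,tcu] -> 15 lines: nlk psvql gtx poye tcu pdm qvlir jodhu vioe vzvme wojk ogcj bqy ljlz nwuuc
Hunk 2: at line 9 remove [vzvme,wojk,ogcj] add [qvrm,nzlz] -> 14 lines: nlk psvql gtx poye tcu pdm qvlir jodhu vioe qvrm nzlz bqy ljlz nwuuc
Hunk 3: at line 9 remove [nzlz] add [kay,alh] -> 15 lines: nlk psvql gtx poye tcu pdm qvlir jodhu vioe qvrm kay alh bqy ljlz nwuuc
Final line count: 15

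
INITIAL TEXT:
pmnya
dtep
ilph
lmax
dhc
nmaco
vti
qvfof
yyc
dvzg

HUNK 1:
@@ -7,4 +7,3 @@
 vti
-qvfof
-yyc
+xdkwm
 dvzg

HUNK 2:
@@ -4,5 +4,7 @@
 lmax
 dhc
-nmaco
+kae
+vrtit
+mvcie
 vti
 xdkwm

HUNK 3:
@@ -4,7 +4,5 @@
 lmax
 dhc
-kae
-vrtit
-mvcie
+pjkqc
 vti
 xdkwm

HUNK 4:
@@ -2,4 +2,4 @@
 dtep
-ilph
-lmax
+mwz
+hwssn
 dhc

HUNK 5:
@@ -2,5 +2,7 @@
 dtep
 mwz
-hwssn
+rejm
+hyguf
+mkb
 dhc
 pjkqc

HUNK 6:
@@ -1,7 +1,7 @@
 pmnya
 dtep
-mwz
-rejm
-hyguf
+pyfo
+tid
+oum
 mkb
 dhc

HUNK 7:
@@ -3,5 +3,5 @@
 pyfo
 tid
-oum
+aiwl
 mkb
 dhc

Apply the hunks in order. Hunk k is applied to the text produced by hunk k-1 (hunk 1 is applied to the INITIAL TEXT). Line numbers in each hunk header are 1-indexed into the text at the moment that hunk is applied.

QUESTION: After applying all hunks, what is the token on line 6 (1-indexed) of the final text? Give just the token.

Hunk 1: at line 7 remove [qvfof,yyc] add [xdkwm] -> 9 lines: pmnya dtep ilph lmax dhc nmaco vti xdkwm dvzg
Hunk 2: at line 4 remove [nmaco] add [kae,vrtit,mvcie] -> 11 lines: pmnya dtep ilph lmax dhc kae vrtit mvcie vti xdkwm dvzg
Hunk 3: at line 4 remove [kae,vrtit,mvcie] add [pjkqc] -> 9 lines: pmnya dtep ilph lmax dhc pjkqc vti xdkwm dvzg
Hunk 4: at line 2 remove [ilph,lmax] add [mwz,hwssn] -> 9 lines: pmnya dtep mwz hwssn dhc pjkqc vti xdkwm dvzg
Hunk 5: at line 2 remove [hwssn] add [rejm,hyguf,mkb] -> 11 lines: pmnya dtep mwz rejm hyguf mkb dhc pjkqc vti xdkwm dvzg
Hunk 6: at line 1 remove [mwz,rejm,hyguf] add [pyfo,tid,oum] -> 11 lines: pmnya dtep pyfo tid oum mkb dhc pjkqc vti xdkwm dvzg
Hunk 7: at line 3 remove [oum] add [aiwl] -> 11 lines: pmnya dtep pyfo tid aiwl mkb dhc pjkqc vti xdkwm dvzg
Final line 6: mkb

Answer: mkb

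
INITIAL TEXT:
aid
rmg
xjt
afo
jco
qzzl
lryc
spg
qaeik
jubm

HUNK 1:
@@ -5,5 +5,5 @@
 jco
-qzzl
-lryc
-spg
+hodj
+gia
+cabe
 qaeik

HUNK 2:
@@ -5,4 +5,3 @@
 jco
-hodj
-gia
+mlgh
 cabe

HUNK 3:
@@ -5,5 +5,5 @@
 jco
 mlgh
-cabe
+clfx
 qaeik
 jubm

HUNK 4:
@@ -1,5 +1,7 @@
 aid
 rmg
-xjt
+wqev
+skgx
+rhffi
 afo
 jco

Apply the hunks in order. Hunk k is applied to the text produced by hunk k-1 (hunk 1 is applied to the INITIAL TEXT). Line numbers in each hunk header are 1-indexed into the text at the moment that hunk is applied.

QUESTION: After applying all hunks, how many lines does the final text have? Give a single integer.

Hunk 1: at line 5 remove [qzzl,lryc,spg] add [hodj,gia,cabe] -> 10 lines: aid rmg xjt afo jco hodj gia cabe qaeik jubm
Hunk 2: at line 5 remove [hodj,gia] add [mlgh] -> 9 lines: aid rmg xjt afo jco mlgh cabe qaeik jubm
Hunk 3: at line 5 remove [cabe] add [clfx] -> 9 lines: aid rmg xjt afo jco mlgh clfx qaeik jubm
Hunk 4: at line 1 remove [xjt] add [wqev,skgx,rhffi] -> 11 lines: aid rmg wqev skgx rhffi afo jco mlgh clfx qaeik jubm
Final line count: 11

Answer: 11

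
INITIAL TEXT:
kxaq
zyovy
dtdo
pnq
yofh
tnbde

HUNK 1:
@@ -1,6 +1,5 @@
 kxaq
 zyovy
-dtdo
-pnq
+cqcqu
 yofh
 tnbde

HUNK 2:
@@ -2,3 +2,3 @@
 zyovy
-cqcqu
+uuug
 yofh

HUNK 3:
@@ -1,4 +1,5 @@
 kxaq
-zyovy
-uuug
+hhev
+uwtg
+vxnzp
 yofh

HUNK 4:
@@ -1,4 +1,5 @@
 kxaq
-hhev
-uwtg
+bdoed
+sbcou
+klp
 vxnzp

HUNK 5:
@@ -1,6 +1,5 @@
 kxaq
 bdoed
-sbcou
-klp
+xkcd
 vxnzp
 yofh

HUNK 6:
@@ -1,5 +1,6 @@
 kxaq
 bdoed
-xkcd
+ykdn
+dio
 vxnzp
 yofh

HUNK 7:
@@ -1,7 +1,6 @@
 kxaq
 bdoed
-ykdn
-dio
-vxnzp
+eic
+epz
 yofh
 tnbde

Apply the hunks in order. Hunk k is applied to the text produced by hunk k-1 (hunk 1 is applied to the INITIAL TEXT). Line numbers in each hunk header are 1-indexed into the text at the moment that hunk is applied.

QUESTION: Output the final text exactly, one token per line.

Answer: kxaq
bdoed
eic
epz
yofh
tnbde

Derivation:
Hunk 1: at line 1 remove [dtdo,pnq] add [cqcqu] -> 5 lines: kxaq zyovy cqcqu yofh tnbde
Hunk 2: at line 2 remove [cqcqu] add [uuug] -> 5 lines: kxaq zyovy uuug yofh tnbde
Hunk 3: at line 1 remove [zyovy,uuug] add [hhev,uwtg,vxnzp] -> 6 lines: kxaq hhev uwtg vxnzp yofh tnbde
Hunk 4: at line 1 remove [hhev,uwtg] add [bdoed,sbcou,klp] -> 7 lines: kxaq bdoed sbcou klp vxnzp yofh tnbde
Hunk 5: at line 1 remove [sbcou,klp] add [xkcd] -> 6 lines: kxaq bdoed xkcd vxnzp yofh tnbde
Hunk 6: at line 1 remove [xkcd] add [ykdn,dio] -> 7 lines: kxaq bdoed ykdn dio vxnzp yofh tnbde
Hunk 7: at line 1 remove [ykdn,dio,vxnzp] add [eic,epz] -> 6 lines: kxaq bdoed eic epz yofh tnbde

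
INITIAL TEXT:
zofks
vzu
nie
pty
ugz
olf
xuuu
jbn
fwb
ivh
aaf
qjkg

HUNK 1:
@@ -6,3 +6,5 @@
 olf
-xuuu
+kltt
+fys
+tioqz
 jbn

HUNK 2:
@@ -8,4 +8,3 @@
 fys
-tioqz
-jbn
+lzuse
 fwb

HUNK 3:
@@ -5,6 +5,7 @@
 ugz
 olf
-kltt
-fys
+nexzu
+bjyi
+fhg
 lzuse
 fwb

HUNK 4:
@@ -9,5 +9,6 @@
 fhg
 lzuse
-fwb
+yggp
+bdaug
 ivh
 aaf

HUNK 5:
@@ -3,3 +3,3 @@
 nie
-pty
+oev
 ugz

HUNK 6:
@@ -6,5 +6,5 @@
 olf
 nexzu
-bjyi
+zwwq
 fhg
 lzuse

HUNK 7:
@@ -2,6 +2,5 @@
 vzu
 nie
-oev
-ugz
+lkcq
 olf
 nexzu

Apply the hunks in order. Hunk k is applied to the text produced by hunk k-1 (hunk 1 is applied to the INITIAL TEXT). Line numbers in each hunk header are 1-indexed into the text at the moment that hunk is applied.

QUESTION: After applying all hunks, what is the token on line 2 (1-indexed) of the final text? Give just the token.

Answer: vzu

Derivation:
Hunk 1: at line 6 remove [xuuu] add [kltt,fys,tioqz] -> 14 lines: zofks vzu nie pty ugz olf kltt fys tioqz jbn fwb ivh aaf qjkg
Hunk 2: at line 8 remove [tioqz,jbn] add [lzuse] -> 13 lines: zofks vzu nie pty ugz olf kltt fys lzuse fwb ivh aaf qjkg
Hunk 3: at line 5 remove [kltt,fys] add [nexzu,bjyi,fhg] -> 14 lines: zofks vzu nie pty ugz olf nexzu bjyi fhg lzuse fwb ivh aaf qjkg
Hunk 4: at line 9 remove [fwb] add [yggp,bdaug] -> 15 lines: zofks vzu nie pty ugz olf nexzu bjyi fhg lzuse yggp bdaug ivh aaf qjkg
Hunk 5: at line 3 remove [pty] add [oev] -> 15 lines: zofks vzu nie oev ugz olf nexzu bjyi fhg lzuse yggp bdaug ivh aaf qjkg
Hunk 6: at line 6 remove [bjyi] add [zwwq] -> 15 lines: zofks vzu nie oev ugz olf nexzu zwwq fhg lzuse yggp bdaug ivh aaf qjkg
Hunk 7: at line 2 remove [oev,ugz] add [lkcq] -> 14 lines: zofks vzu nie lkcq olf nexzu zwwq fhg lzuse yggp bdaug ivh aaf qjkg
Final line 2: vzu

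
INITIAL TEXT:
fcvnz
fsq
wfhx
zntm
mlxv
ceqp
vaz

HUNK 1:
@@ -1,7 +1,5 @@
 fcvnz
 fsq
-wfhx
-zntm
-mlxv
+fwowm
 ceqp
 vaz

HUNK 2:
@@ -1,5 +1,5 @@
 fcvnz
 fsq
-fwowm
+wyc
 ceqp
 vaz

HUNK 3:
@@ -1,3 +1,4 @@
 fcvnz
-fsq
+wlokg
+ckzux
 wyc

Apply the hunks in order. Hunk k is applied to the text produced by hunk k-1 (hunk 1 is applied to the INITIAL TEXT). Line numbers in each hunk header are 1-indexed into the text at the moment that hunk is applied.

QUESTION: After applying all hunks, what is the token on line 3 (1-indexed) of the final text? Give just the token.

Hunk 1: at line 1 remove [wfhx,zntm,mlxv] add [fwowm] -> 5 lines: fcvnz fsq fwowm ceqp vaz
Hunk 2: at line 1 remove [fwowm] add [wyc] -> 5 lines: fcvnz fsq wyc ceqp vaz
Hunk 3: at line 1 remove [fsq] add [wlokg,ckzux] -> 6 lines: fcvnz wlokg ckzux wyc ceqp vaz
Final line 3: ckzux

Answer: ckzux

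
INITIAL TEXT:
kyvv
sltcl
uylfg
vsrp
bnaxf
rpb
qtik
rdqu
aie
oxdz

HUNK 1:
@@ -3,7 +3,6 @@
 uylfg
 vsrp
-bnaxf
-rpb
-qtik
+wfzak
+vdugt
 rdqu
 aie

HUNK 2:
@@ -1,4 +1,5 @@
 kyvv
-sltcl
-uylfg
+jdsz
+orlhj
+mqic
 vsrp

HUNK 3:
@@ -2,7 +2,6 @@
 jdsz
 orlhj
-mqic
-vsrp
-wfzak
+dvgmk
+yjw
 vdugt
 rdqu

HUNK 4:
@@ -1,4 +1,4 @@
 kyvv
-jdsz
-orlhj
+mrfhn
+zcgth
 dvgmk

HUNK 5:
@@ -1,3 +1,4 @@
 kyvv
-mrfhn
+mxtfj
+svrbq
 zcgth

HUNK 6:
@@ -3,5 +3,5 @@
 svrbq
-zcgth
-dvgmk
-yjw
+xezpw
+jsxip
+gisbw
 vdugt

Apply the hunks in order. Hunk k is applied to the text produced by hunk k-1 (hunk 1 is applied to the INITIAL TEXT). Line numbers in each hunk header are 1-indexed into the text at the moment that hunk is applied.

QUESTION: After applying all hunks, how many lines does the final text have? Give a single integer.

Hunk 1: at line 3 remove [bnaxf,rpb,qtik] add [wfzak,vdugt] -> 9 lines: kyvv sltcl uylfg vsrp wfzak vdugt rdqu aie oxdz
Hunk 2: at line 1 remove [sltcl,uylfg] add [jdsz,orlhj,mqic] -> 10 lines: kyvv jdsz orlhj mqic vsrp wfzak vdugt rdqu aie oxdz
Hunk 3: at line 2 remove [mqic,vsrp,wfzak] add [dvgmk,yjw] -> 9 lines: kyvv jdsz orlhj dvgmk yjw vdugt rdqu aie oxdz
Hunk 4: at line 1 remove [jdsz,orlhj] add [mrfhn,zcgth] -> 9 lines: kyvv mrfhn zcgth dvgmk yjw vdugt rdqu aie oxdz
Hunk 5: at line 1 remove [mrfhn] add [mxtfj,svrbq] -> 10 lines: kyvv mxtfj svrbq zcgth dvgmk yjw vdugt rdqu aie oxdz
Hunk 6: at line 3 remove [zcgth,dvgmk,yjw] add [xezpw,jsxip,gisbw] -> 10 lines: kyvv mxtfj svrbq xezpw jsxip gisbw vdugt rdqu aie oxdz
Final line count: 10

Answer: 10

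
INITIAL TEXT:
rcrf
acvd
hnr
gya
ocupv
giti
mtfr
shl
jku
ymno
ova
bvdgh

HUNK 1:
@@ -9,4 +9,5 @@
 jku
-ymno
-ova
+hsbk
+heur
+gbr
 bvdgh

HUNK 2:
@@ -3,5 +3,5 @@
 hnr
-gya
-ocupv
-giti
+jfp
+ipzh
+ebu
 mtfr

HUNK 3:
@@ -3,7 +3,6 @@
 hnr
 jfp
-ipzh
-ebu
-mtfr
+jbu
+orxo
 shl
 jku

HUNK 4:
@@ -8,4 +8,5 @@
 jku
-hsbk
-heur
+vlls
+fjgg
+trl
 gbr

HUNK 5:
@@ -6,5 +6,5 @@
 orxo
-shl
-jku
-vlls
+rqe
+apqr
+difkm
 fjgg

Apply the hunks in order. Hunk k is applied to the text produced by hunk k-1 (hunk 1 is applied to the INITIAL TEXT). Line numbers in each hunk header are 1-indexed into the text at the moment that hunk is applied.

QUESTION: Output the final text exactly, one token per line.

Answer: rcrf
acvd
hnr
jfp
jbu
orxo
rqe
apqr
difkm
fjgg
trl
gbr
bvdgh

Derivation:
Hunk 1: at line 9 remove [ymno,ova] add [hsbk,heur,gbr] -> 13 lines: rcrf acvd hnr gya ocupv giti mtfr shl jku hsbk heur gbr bvdgh
Hunk 2: at line 3 remove [gya,ocupv,giti] add [jfp,ipzh,ebu] -> 13 lines: rcrf acvd hnr jfp ipzh ebu mtfr shl jku hsbk heur gbr bvdgh
Hunk 3: at line 3 remove [ipzh,ebu,mtfr] add [jbu,orxo] -> 12 lines: rcrf acvd hnr jfp jbu orxo shl jku hsbk heur gbr bvdgh
Hunk 4: at line 8 remove [hsbk,heur] add [vlls,fjgg,trl] -> 13 lines: rcrf acvd hnr jfp jbu orxo shl jku vlls fjgg trl gbr bvdgh
Hunk 5: at line 6 remove [shl,jku,vlls] add [rqe,apqr,difkm] -> 13 lines: rcrf acvd hnr jfp jbu orxo rqe apqr difkm fjgg trl gbr bvdgh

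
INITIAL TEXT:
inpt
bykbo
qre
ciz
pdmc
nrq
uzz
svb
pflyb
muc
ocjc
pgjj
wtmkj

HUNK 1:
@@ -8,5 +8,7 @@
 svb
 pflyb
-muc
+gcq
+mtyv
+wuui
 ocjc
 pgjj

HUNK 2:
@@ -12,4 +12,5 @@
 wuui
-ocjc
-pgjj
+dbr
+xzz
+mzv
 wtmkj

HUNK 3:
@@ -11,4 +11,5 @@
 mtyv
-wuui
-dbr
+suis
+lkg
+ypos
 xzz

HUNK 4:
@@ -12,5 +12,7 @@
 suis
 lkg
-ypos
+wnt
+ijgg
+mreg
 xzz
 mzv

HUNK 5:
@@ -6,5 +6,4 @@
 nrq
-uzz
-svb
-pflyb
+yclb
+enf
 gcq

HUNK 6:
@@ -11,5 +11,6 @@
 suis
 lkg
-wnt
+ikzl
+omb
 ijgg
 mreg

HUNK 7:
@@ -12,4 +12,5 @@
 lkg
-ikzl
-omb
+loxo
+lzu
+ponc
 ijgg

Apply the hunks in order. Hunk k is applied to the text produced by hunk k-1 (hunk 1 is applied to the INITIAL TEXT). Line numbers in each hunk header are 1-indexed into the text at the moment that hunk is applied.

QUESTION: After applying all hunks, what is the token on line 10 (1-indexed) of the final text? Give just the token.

Hunk 1: at line 8 remove [muc] add [gcq,mtyv,wuui] -> 15 lines: inpt bykbo qre ciz pdmc nrq uzz svb pflyb gcq mtyv wuui ocjc pgjj wtmkj
Hunk 2: at line 12 remove [ocjc,pgjj] add [dbr,xzz,mzv] -> 16 lines: inpt bykbo qre ciz pdmc nrq uzz svb pflyb gcq mtyv wuui dbr xzz mzv wtmkj
Hunk 3: at line 11 remove [wuui,dbr] add [suis,lkg,ypos] -> 17 lines: inpt bykbo qre ciz pdmc nrq uzz svb pflyb gcq mtyv suis lkg ypos xzz mzv wtmkj
Hunk 4: at line 12 remove [ypos] add [wnt,ijgg,mreg] -> 19 lines: inpt bykbo qre ciz pdmc nrq uzz svb pflyb gcq mtyv suis lkg wnt ijgg mreg xzz mzv wtmkj
Hunk 5: at line 6 remove [uzz,svb,pflyb] add [yclb,enf] -> 18 lines: inpt bykbo qre ciz pdmc nrq yclb enf gcq mtyv suis lkg wnt ijgg mreg xzz mzv wtmkj
Hunk 6: at line 11 remove [wnt] add [ikzl,omb] -> 19 lines: inpt bykbo qre ciz pdmc nrq yclb enf gcq mtyv suis lkg ikzl omb ijgg mreg xzz mzv wtmkj
Hunk 7: at line 12 remove [ikzl,omb] add [loxo,lzu,ponc] -> 20 lines: inpt bykbo qre ciz pdmc nrq yclb enf gcq mtyv suis lkg loxo lzu ponc ijgg mreg xzz mzv wtmkj
Final line 10: mtyv

Answer: mtyv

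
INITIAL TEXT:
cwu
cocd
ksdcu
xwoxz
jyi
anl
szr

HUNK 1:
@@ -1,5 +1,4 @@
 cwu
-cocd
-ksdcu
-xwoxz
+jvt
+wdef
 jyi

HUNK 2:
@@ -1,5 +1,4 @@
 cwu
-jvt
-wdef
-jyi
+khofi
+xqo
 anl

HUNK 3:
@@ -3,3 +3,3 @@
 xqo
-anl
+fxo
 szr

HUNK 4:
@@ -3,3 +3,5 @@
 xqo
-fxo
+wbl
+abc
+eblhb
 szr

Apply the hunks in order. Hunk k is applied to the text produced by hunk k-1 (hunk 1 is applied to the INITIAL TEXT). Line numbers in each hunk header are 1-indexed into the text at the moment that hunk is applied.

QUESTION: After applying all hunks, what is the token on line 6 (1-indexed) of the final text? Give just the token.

Answer: eblhb

Derivation:
Hunk 1: at line 1 remove [cocd,ksdcu,xwoxz] add [jvt,wdef] -> 6 lines: cwu jvt wdef jyi anl szr
Hunk 2: at line 1 remove [jvt,wdef,jyi] add [khofi,xqo] -> 5 lines: cwu khofi xqo anl szr
Hunk 3: at line 3 remove [anl] add [fxo] -> 5 lines: cwu khofi xqo fxo szr
Hunk 4: at line 3 remove [fxo] add [wbl,abc,eblhb] -> 7 lines: cwu khofi xqo wbl abc eblhb szr
Final line 6: eblhb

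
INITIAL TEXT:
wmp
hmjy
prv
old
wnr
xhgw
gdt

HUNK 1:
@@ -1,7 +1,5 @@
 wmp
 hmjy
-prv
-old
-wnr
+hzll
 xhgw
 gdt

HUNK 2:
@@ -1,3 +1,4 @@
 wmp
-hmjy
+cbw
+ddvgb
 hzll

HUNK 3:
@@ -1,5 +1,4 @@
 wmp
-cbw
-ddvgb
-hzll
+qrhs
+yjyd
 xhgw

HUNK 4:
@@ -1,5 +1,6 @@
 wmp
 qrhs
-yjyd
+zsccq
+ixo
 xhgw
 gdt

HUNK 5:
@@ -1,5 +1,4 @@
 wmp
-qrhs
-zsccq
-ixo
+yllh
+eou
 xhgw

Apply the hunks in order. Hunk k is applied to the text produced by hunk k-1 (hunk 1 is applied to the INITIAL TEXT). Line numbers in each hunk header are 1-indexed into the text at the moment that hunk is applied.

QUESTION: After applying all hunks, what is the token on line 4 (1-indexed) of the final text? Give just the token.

Hunk 1: at line 1 remove [prv,old,wnr] add [hzll] -> 5 lines: wmp hmjy hzll xhgw gdt
Hunk 2: at line 1 remove [hmjy] add [cbw,ddvgb] -> 6 lines: wmp cbw ddvgb hzll xhgw gdt
Hunk 3: at line 1 remove [cbw,ddvgb,hzll] add [qrhs,yjyd] -> 5 lines: wmp qrhs yjyd xhgw gdt
Hunk 4: at line 1 remove [yjyd] add [zsccq,ixo] -> 6 lines: wmp qrhs zsccq ixo xhgw gdt
Hunk 5: at line 1 remove [qrhs,zsccq,ixo] add [yllh,eou] -> 5 lines: wmp yllh eou xhgw gdt
Final line 4: xhgw

Answer: xhgw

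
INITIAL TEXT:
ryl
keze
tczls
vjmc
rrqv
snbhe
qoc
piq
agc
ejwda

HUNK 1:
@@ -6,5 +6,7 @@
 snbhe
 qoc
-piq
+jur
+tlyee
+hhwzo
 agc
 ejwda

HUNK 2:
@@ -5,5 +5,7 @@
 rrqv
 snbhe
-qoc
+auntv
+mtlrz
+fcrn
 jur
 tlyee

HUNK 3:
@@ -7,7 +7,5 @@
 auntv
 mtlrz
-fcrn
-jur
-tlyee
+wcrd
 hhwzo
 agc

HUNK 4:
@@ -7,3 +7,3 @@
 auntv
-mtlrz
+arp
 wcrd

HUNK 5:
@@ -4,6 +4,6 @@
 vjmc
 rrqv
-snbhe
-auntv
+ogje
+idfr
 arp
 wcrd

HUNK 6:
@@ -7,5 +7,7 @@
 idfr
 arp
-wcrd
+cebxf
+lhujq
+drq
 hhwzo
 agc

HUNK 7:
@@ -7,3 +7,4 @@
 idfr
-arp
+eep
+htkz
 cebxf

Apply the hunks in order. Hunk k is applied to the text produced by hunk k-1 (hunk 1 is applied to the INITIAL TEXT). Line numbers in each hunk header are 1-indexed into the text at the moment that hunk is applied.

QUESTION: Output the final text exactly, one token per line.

Answer: ryl
keze
tczls
vjmc
rrqv
ogje
idfr
eep
htkz
cebxf
lhujq
drq
hhwzo
agc
ejwda

Derivation:
Hunk 1: at line 6 remove [piq] add [jur,tlyee,hhwzo] -> 12 lines: ryl keze tczls vjmc rrqv snbhe qoc jur tlyee hhwzo agc ejwda
Hunk 2: at line 5 remove [qoc] add [auntv,mtlrz,fcrn] -> 14 lines: ryl keze tczls vjmc rrqv snbhe auntv mtlrz fcrn jur tlyee hhwzo agc ejwda
Hunk 3: at line 7 remove [fcrn,jur,tlyee] add [wcrd] -> 12 lines: ryl keze tczls vjmc rrqv snbhe auntv mtlrz wcrd hhwzo agc ejwda
Hunk 4: at line 7 remove [mtlrz] add [arp] -> 12 lines: ryl keze tczls vjmc rrqv snbhe auntv arp wcrd hhwzo agc ejwda
Hunk 5: at line 4 remove [snbhe,auntv] add [ogje,idfr] -> 12 lines: ryl keze tczls vjmc rrqv ogje idfr arp wcrd hhwzo agc ejwda
Hunk 6: at line 7 remove [wcrd] add [cebxf,lhujq,drq] -> 14 lines: ryl keze tczls vjmc rrqv ogje idfr arp cebxf lhujq drq hhwzo agc ejwda
Hunk 7: at line 7 remove [arp] add [eep,htkz] -> 15 lines: ryl keze tczls vjmc rrqv ogje idfr eep htkz cebxf lhujq drq hhwzo agc ejwda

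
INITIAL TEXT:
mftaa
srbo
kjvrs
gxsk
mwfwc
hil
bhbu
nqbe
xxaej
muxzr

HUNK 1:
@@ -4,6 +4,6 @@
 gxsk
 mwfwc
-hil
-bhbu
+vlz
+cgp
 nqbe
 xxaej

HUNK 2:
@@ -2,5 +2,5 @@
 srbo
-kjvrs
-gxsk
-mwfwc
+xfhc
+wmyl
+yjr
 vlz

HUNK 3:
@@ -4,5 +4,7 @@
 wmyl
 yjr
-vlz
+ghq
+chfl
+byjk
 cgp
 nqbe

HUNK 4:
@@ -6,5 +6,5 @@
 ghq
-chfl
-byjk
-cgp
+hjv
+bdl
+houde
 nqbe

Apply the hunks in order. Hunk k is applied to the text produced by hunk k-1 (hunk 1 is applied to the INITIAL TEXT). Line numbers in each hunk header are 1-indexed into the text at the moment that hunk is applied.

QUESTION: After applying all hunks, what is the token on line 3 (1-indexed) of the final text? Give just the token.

Hunk 1: at line 4 remove [hil,bhbu] add [vlz,cgp] -> 10 lines: mftaa srbo kjvrs gxsk mwfwc vlz cgp nqbe xxaej muxzr
Hunk 2: at line 2 remove [kjvrs,gxsk,mwfwc] add [xfhc,wmyl,yjr] -> 10 lines: mftaa srbo xfhc wmyl yjr vlz cgp nqbe xxaej muxzr
Hunk 3: at line 4 remove [vlz] add [ghq,chfl,byjk] -> 12 lines: mftaa srbo xfhc wmyl yjr ghq chfl byjk cgp nqbe xxaej muxzr
Hunk 4: at line 6 remove [chfl,byjk,cgp] add [hjv,bdl,houde] -> 12 lines: mftaa srbo xfhc wmyl yjr ghq hjv bdl houde nqbe xxaej muxzr
Final line 3: xfhc

Answer: xfhc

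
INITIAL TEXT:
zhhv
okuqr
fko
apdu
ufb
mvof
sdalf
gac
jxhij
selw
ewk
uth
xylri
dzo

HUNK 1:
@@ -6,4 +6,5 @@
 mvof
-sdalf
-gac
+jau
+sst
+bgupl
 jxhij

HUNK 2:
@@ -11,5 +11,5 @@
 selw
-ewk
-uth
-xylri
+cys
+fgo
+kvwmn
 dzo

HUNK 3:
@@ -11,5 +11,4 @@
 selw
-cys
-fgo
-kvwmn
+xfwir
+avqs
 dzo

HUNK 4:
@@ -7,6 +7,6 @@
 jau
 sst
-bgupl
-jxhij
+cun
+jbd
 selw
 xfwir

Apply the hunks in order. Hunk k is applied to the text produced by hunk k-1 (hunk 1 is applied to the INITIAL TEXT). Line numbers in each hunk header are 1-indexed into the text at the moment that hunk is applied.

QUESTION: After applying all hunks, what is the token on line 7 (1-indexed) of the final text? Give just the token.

Hunk 1: at line 6 remove [sdalf,gac] add [jau,sst,bgupl] -> 15 lines: zhhv okuqr fko apdu ufb mvof jau sst bgupl jxhij selw ewk uth xylri dzo
Hunk 2: at line 11 remove [ewk,uth,xylri] add [cys,fgo,kvwmn] -> 15 lines: zhhv okuqr fko apdu ufb mvof jau sst bgupl jxhij selw cys fgo kvwmn dzo
Hunk 3: at line 11 remove [cys,fgo,kvwmn] add [xfwir,avqs] -> 14 lines: zhhv okuqr fko apdu ufb mvof jau sst bgupl jxhij selw xfwir avqs dzo
Hunk 4: at line 7 remove [bgupl,jxhij] add [cun,jbd] -> 14 lines: zhhv okuqr fko apdu ufb mvof jau sst cun jbd selw xfwir avqs dzo
Final line 7: jau

Answer: jau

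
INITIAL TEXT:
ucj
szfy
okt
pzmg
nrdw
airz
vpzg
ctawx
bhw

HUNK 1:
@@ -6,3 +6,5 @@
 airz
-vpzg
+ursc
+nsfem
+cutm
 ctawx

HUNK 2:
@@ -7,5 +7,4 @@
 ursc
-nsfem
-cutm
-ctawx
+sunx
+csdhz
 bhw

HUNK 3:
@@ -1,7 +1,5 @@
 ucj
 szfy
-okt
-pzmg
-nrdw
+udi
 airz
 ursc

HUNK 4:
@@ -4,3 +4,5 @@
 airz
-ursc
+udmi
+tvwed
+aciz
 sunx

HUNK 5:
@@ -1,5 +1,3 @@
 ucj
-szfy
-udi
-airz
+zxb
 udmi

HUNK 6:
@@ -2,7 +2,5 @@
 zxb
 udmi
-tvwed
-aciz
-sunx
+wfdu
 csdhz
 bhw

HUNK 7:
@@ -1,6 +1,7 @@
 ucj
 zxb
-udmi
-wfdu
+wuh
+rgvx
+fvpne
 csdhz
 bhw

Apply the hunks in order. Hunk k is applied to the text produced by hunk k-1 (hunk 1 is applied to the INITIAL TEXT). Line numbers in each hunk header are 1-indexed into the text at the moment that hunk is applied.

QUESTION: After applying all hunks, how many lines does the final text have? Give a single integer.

Answer: 7

Derivation:
Hunk 1: at line 6 remove [vpzg] add [ursc,nsfem,cutm] -> 11 lines: ucj szfy okt pzmg nrdw airz ursc nsfem cutm ctawx bhw
Hunk 2: at line 7 remove [nsfem,cutm,ctawx] add [sunx,csdhz] -> 10 lines: ucj szfy okt pzmg nrdw airz ursc sunx csdhz bhw
Hunk 3: at line 1 remove [okt,pzmg,nrdw] add [udi] -> 8 lines: ucj szfy udi airz ursc sunx csdhz bhw
Hunk 4: at line 4 remove [ursc] add [udmi,tvwed,aciz] -> 10 lines: ucj szfy udi airz udmi tvwed aciz sunx csdhz bhw
Hunk 5: at line 1 remove [szfy,udi,airz] add [zxb] -> 8 lines: ucj zxb udmi tvwed aciz sunx csdhz bhw
Hunk 6: at line 2 remove [tvwed,aciz,sunx] add [wfdu] -> 6 lines: ucj zxb udmi wfdu csdhz bhw
Hunk 7: at line 1 remove [udmi,wfdu] add [wuh,rgvx,fvpne] -> 7 lines: ucj zxb wuh rgvx fvpne csdhz bhw
Final line count: 7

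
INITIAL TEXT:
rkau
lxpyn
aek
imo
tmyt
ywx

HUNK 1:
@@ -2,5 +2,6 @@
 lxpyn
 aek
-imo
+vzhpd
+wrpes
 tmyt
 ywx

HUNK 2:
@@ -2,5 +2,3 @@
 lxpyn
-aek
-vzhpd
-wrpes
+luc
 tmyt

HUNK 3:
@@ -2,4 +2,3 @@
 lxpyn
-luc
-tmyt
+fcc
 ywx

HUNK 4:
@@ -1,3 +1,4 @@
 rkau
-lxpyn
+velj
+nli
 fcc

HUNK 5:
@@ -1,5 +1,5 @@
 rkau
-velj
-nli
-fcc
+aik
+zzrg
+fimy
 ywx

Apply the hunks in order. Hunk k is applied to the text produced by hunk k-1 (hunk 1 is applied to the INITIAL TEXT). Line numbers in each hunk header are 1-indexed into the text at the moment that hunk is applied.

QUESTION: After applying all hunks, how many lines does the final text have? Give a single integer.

Hunk 1: at line 2 remove [imo] add [vzhpd,wrpes] -> 7 lines: rkau lxpyn aek vzhpd wrpes tmyt ywx
Hunk 2: at line 2 remove [aek,vzhpd,wrpes] add [luc] -> 5 lines: rkau lxpyn luc tmyt ywx
Hunk 3: at line 2 remove [luc,tmyt] add [fcc] -> 4 lines: rkau lxpyn fcc ywx
Hunk 4: at line 1 remove [lxpyn] add [velj,nli] -> 5 lines: rkau velj nli fcc ywx
Hunk 5: at line 1 remove [velj,nli,fcc] add [aik,zzrg,fimy] -> 5 lines: rkau aik zzrg fimy ywx
Final line count: 5

Answer: 5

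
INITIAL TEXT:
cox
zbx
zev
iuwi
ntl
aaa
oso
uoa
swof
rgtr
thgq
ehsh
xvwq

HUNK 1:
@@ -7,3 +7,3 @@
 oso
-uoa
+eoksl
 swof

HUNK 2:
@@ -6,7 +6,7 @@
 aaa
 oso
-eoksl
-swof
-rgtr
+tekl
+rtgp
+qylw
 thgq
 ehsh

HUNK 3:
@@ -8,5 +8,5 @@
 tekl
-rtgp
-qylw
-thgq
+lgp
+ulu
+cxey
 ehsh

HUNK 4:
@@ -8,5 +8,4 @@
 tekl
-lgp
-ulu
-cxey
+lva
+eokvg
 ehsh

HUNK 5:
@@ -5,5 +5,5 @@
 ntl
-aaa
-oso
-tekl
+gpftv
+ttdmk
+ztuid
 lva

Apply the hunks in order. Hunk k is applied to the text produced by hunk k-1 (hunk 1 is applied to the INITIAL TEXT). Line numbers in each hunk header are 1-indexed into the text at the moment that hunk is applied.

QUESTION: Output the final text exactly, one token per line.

Answer: cox
zbx
zev
iuwi
ntl
gpftv
ttdmk
ztuid
lva
eokvg
ehsh
xvwq

Derivation:
Hunk 1: at line 7 remove [uoa] add [eoksl] -> 13 lines: cox zbx zev iuwi ntl aaa oso eoksl swof rgtr thgq ehsh xvwq
Hunk 2: at line 6 remove [eoksl,swof,rgtr] add [tekl,rtgp,qylw] -> 13 lines: cox zbx zev iuwi ntl aaa oso tekl rtgp qylw thgq ehsh xvwq
Hunk 3: at line 8 remove [rtgp,qylw,thgq] add [lgp,ulu,cxey] -> 13 lines: cox zbx zev iuwi ntl aaa oso tekl lgp ulu cxey ehsh xvwq
Hunk 4: at line 8 remove [lgp,ulu,cxey] add [lva,eokvg] -> 12 lines: cox zbx zev iuwi ntl aaa oso tekl lva eokvg ehsh xvwq
Hunk 5: at line 5 remove [aaa,oso,tekl] add [gpftv,ttdmk,ztuid] -> 12 lines: cox zbx zev iuwi ntl gpftv ttdmk ztuid lva eokvg ehsh xvwq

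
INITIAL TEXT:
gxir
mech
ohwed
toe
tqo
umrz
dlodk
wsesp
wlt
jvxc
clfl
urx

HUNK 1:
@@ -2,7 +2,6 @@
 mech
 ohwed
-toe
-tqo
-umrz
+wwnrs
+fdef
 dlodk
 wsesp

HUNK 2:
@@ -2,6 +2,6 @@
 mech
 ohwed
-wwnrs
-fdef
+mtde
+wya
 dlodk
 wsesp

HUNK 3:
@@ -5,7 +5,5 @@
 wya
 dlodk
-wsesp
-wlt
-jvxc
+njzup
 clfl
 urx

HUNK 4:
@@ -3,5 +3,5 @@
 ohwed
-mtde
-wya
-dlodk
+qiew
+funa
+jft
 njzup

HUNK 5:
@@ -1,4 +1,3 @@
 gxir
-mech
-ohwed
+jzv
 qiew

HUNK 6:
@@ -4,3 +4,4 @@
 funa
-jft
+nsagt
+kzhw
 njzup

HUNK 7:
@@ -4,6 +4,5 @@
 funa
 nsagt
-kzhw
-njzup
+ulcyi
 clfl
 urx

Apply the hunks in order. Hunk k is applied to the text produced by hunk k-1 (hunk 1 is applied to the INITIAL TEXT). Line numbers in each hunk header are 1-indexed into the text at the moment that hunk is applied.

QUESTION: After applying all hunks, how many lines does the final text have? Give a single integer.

Answer: 8

Derivation:
Hunk 1: at line 2 remove [toe,tqo,umrz] add [wwnrs,fdef] -> 11 lines: gxir mech ohwed wwnrs fdef dlodk wsesp wlt jvxc clfl urx
Hunk 2: at line 2 remove [wwnrs,fdef] add [mtde,wya] -> 11 lines: gxir mech ohwed mtde wya dlodk wsesp wlt jvxc clfl urx
Hunk 3: at line 5 remove [wsesp,wlt,jvxc] add [njzup] -> 9 lines: gxir mech ohwed mtde wya dlodk njzup clfl urx
Hunk 4: at line 3 remove [mtde,wya,dlodk] add [qiew,funa,jft] -> 9 lines: gxir mech ohwed qiew funa jft njzup clfl urx
Hunk 5: at line 1 remove [mech,ohwed] add [jzv] -> 8 lines: gxir jzv qiew funa jft njzup clfl urx
Hunk 6: at line 4 remove [jft] add [nsagt,kzhw] -> 9 lines: gxir jzv qiew funa nsagt kzhw njzup clfl urx
Hunk 7: at line 4 remove [kzhw,njzup] add [ulcyi] -> 8 lines: gxir jzv qiew funa nsagt ulcyi clfl urx
Final line count: 8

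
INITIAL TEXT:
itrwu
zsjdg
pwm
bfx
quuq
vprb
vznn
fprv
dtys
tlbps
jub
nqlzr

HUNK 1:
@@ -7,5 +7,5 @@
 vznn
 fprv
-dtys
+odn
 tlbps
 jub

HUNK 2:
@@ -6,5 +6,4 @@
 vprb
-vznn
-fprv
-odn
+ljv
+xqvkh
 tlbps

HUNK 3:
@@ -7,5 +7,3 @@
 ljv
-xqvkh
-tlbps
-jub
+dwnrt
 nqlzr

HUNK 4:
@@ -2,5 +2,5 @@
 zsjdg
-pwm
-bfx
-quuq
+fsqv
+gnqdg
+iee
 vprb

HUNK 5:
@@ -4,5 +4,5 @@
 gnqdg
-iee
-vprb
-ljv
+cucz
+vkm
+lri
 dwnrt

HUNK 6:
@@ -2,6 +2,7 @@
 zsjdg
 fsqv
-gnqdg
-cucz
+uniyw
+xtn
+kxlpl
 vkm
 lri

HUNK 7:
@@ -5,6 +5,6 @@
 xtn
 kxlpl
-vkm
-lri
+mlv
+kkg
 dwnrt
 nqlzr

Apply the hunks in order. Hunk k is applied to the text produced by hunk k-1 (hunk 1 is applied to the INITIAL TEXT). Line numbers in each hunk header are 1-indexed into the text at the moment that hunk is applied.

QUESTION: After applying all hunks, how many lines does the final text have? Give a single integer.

Answer: 10

Derivation:
Hunk 1: at line 7 remove [dtys] add [odn] -> 12 lines: itrwu zsjdg pwm bfx quuq vprb vznn fprv odn tlbps jub nqlzr
Hunk 2: at line 6 remove [vznn,fprv,odn] add [ljv,xqvkh] -> 11 lines: itrwu zsjdg pwm bfx quuq vprb ljv xqvkh tlbps jub nqlzr
Hunk 3: at line 7 remove [xqvkh,tlbps,jub] add [dwnrt] -> 9 lines: itrwu zsjdg pwm bfx quuq vprb ljv dwnrt nqlzr
Hunk 4: at line 2 remove [pwm,bfx,quuq] add [fsqv,gnqdg,iee] -> 9 lines: itrwu zsjdg fsqv gnqdg iee vprb ljv dwnrt nqlzr
Hunk 5: at line 4 remove [iee,vprb,ljv] add [cucz,vkm,lri] -> 9 lines: itrwu zsjdg fsqv gnqdg cucz vkm lri dwnrt nqlzr
Hunk 6: at line 2 remove [gnqdg,cucz] add [uniyw,xtn,kxlpl] -> 10 lines: itrwu zsjdg fsqv uniyw xtn kxlpl vkm lri dwnrt nqlzr
Hunk 7: at line 5 remove [vkm,lri] add [mlv,kkg] -> 10 lines: itrwu zsjdg fsqv uniyw xtn kxlpl mlv kkg dwnrt nqlzr
Final line count: 10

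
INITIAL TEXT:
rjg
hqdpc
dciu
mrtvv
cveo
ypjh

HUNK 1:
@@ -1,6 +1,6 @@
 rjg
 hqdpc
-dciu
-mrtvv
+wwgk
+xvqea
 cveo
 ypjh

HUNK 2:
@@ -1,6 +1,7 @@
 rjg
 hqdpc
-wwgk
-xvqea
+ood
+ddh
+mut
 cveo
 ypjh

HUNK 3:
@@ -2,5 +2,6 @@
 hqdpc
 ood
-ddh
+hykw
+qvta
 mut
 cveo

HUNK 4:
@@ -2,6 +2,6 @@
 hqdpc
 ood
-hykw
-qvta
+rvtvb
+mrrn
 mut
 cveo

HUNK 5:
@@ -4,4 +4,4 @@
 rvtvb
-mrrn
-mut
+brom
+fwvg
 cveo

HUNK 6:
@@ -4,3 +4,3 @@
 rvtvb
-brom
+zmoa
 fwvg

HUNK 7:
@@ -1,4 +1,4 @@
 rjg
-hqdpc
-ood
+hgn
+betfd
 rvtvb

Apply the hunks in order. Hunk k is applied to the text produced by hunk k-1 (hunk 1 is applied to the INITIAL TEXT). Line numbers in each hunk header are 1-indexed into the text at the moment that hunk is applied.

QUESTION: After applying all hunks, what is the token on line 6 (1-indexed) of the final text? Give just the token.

Hunk 1: at line 1 remove [dciu,mrtvv] add [wwgk,xvqea] -> 6 lines: rjg hqdpc wwgk xvqea cveo ypjh
Hunk 2: at line 1 remove [wwgk,xvqea] add [ood,ddh,mut] -> 7 lines: rjg hqdpc ood ddh mut cveo ypjh
Hunk 3: at line 2 remove [ddh] add [hykw,qvta] -> 8 lines: rjg hqdpc ood hykw qvta mut cveo ypjh
Hunk 4: at line 2 remove [hykw,qvta] add [rvtvb,mrrn] -> 8 lines: rjg hqdpc ood rvtvb mrrn mut cveo ypjh
Hunk 5: at line 4 remove [mrrn,mut] add [brom,fwvg] -> 8 lines: rjg hqdpc ood rvtvb brom fwvg cveo ypjh
Hunk 6: at line 4 remove [brom] add [zmoa] -> 8 lines: rjg hqdpc ood rvtvb zmoa fwvg cveo ypjh
Hunk 7: at line 1 remove [hqdpc,ood] add [hgn,betfd] -> 8 lines: rjg hgn betfd rvtvb zmoa fwvg cveo ypjh
Final line 6: fwvg

Answer: fwvg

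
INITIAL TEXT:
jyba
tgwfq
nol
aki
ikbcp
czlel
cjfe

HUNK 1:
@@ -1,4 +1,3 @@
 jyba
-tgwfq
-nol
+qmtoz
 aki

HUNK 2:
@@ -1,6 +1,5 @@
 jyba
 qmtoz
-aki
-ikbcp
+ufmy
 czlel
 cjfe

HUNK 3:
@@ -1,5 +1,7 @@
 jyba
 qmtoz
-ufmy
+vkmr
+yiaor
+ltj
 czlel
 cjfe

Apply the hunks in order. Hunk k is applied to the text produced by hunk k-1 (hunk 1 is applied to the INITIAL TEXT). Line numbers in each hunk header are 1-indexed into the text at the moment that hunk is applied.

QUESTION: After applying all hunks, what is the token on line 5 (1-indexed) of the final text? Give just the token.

Answer: ltj

Derivation:
Hunk 1: at line 1 remove [tgwfq,nol] add [qmtoz] -> 6 lines: jyba qmtoz aki ikbcp czlel cjfe
Hunk 2: at line 1 remove [aki,ikbcp] add [ufmy] -> 5 lines: jyba qmtoz ufmy czlel cjfe
Hunk 3: at line 1 remove [ufmy] add [vkmr,yiaor,ltj] -> 7 lines: jyba qmtoz vkmr yiaor ltj czlel cjfe
Final line 5: ltj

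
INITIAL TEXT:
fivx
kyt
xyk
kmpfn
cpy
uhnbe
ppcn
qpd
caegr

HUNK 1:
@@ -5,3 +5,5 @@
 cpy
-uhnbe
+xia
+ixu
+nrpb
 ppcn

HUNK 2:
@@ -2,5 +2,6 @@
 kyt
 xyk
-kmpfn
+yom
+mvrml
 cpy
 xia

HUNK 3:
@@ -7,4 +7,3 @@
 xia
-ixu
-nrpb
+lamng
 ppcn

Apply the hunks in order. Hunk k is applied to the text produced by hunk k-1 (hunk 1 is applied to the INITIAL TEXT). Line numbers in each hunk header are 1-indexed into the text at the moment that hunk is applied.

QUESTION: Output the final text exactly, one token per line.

Answer: fivx
kyt
xyk
yom
mvrml
cpy
xia
lamng
ppcn
qpd
caegr

Derivation:
Hunk 1: at line 5 remove [uhnbe] add [xia,ixu,nrpb] -> 11 lines: fivx kyt xyk kmpfn cpy xia ixu nrpb ppcn qpd caegr
Hunk 2: at line 2 remove [kmpfn] add [yom,mvrml] -> 12 lines: fivx kyt xyk yom mvrml cpy xia ixu nrpb ppcn qpd caegr
Hunk 3: at line 7 remove [ixu,nrpb] add [lamng] -> 11 lines: fivx kyt xyk yom mvrml cpy xia lamng ppcn qpd caegr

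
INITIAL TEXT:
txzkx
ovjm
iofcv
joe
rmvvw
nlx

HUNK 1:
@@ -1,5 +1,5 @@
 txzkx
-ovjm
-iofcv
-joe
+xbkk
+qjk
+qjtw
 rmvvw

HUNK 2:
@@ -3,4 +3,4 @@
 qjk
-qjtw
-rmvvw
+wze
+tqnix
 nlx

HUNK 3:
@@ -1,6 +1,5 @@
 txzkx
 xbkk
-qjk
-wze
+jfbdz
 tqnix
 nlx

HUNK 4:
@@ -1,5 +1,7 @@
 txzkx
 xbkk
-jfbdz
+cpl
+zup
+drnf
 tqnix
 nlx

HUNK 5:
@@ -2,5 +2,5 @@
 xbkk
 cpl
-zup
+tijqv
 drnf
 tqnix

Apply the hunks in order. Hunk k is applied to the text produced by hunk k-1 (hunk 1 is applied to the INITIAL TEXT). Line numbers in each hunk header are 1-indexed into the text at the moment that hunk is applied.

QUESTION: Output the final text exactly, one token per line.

Hunk 1: at line 1 remove [ovjm,iofcv,joe] add [xbkk,qjk,qjtw] -> 6 lines: txzkx xbkk qjk qjtw rmvvw nlx
Hunk 2: at line 3 remove [qjtw,rmvvw] add [wze,tqnix] -> 6 lines: txzkx xbkk qjk wze tqnix nlx
Hunk 3: at line 1 remove [qjk,wze] add [jfbdz] -> 5 lines: txzkx xbkk jfbdz tqnix nlx
Hunk 4: at line 1 remove [jfbdz] add [cpl,zup,drnf] -> 7 lines: txzkx xbkk cpl zup drnf tqnix nlx
Hunk 5: at line 2 remove [zup] add [tijqv] -> 7 lines: txzkx xbkk cpl tijqv drnf tqnix nlx

Answer: txzkx
xbkk
cpl
tijqv
drnf
tqnix
nlx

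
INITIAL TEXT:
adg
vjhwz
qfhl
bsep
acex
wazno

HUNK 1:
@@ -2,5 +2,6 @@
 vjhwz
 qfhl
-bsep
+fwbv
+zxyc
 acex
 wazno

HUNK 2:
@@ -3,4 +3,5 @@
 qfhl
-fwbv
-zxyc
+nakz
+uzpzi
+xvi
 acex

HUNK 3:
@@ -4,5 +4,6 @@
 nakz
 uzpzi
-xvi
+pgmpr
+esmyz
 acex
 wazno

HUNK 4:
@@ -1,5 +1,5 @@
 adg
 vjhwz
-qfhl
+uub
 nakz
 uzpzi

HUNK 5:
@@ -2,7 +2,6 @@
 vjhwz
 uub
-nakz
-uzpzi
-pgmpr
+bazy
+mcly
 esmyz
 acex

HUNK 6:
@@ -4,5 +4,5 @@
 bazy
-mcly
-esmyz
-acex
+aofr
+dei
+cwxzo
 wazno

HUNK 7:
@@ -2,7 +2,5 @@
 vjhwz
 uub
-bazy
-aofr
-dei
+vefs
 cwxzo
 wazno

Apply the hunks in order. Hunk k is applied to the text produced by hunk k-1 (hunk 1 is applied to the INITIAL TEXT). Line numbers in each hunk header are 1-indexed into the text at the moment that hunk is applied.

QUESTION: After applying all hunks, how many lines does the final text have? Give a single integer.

Answer: 6

Derivation:
Hunk 1: at line 2 remove [bsep] add [fwbv,zxyc] -> 7 lines: adg vjhwz qfhl fwbv zxyc acex wazno
Hunk 2: at line 3 remove [fwbv,zxyc] add [nakz,uzpzi,xvi] -> 8 lines: adg vjhwz qfhl nakz uzpzi xvi acex wazno
Hunk 3: at line 4 remove [xvi] add [pgmpr,esmyz] -> 9 lines: adg vjhwz qfhl nakz uzpzi pgmpr esmyz acex wazno
Hunk 4: at line 1 remove [qfhl] add [uub] -> 9 lines: adg vjhwz uub nakz uzpzi pgmpr esmyz acex wazno
Hunk 5: at line 2 remove [nakz,uzpzi,pgmpr] add [bazy,mcly] -> 8 lines: adg vjhwz uub bazy mcly esmyz acex wazno
Hunk 6: at line 4 remove [mcly,esmyz,acex] add [aofr,dei,cwxzo] -> 8 lines: adg vjhwz uub bazy aofr dei cwxzo wazno
Hunk 7: at line 2 remove [bazy,aofr,dei] add [vefs] -> 6 lines: adg vjhwz uub vefs cwxzo wazno
Final line count: 6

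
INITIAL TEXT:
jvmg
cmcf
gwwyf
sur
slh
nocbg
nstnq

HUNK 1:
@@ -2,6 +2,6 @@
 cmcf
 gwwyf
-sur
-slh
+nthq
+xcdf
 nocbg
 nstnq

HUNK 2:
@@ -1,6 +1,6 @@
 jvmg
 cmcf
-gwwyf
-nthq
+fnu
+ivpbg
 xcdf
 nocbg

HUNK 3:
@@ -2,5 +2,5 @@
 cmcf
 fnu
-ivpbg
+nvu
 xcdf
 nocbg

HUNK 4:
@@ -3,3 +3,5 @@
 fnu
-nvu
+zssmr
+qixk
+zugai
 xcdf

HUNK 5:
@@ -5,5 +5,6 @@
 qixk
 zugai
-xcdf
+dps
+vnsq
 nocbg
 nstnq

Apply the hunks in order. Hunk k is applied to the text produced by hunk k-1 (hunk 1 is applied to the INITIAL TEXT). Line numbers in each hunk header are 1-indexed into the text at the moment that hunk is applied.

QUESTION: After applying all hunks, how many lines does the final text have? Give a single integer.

Answer: 10

Derivation:
Hunk 1: at line 2 remove [sur,slh] add [nthq,xcdf] -> 7 lines: jvmg cmcf gwwyf nthq xcdf nocbg nstnq
Hunk 2: at line 1 remove [gwwyf,nthq] add [fnu,ivpbg] -> 7 lines: jvmg cmcf fnu ivpbg xcdf nocbg nstnq
Hunk 3: at line 2 remove [ivpbg] add [nvu] -> 7 lines: jvmg cmcf fnu nvu xcdf nocbg nstnq
Hunk 4: at line 3 remove [nvu] add [zssmr,qixk,zugai] -> 9 lines: jvmg cmcf fnu zssmr qixk zugai xcdf nocbg nstnq
Hunk 5: at line 5 remove [xcdf] add [dps,vnsq] -> 10 lines: jvmg cmcf fnu zssmr qixk zugai dps vnsq nocbg nstnq
Final line count: 10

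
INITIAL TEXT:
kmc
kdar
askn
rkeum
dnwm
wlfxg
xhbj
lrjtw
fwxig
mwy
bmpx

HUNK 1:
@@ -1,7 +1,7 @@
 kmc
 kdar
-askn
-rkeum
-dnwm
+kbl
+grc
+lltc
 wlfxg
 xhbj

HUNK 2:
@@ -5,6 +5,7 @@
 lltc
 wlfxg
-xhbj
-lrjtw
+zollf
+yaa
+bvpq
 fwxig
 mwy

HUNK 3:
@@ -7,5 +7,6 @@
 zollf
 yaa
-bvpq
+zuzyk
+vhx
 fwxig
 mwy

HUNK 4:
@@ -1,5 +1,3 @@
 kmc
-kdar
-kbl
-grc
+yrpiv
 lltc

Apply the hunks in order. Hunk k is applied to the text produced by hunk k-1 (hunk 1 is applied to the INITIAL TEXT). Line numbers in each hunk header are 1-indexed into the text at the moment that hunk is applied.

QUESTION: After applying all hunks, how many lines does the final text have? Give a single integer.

Hunk 1: at line 1 remove [askn,rkeum,dnwm] add [kbl,grc,lltc] -> 11 lines: kmc kdar kbl grc lltc wlfxg xhbj lrjtw fwxig mwy bmpx
Hunk 2: at line 5 remove [xhbj,lrjtw] add [zollf,yaa,bvpq] -> 12 lines: kmc kdar kbl grc lltc wlfxg zollf yaa bvpq fwxig mwy bmpx
Hunk 3: at line 7 remove [bvpq] add [zuzyk,vhx] -> 13 lines: kmc kdar kbl grc lltc wlfxg zollf yaa zuzyk vhx fwxig mwy bmpx
Hunk 4: at line 1 remove [kdar,kbl,grc] add [yrpiv] -> 11 lines: kmc yrpiv lltc wlfxg zollf yaa zuzyk vhx fwxig mwy bmpx
Final line count: 11

Answer: 11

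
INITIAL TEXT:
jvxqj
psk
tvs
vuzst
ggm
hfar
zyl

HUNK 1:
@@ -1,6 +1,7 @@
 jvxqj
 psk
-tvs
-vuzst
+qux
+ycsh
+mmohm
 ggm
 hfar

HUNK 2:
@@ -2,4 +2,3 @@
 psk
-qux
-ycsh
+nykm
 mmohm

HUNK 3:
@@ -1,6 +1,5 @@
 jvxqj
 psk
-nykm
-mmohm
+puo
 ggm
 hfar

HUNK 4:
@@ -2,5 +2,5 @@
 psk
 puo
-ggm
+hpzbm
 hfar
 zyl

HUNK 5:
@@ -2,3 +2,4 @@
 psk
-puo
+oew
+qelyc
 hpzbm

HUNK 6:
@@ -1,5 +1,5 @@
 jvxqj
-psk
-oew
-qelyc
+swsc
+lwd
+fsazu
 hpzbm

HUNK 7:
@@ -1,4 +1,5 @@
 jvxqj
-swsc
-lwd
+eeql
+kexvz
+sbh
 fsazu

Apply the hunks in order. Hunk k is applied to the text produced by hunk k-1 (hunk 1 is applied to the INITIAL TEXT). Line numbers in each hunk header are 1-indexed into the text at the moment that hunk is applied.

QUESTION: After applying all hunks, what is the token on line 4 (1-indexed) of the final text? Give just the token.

Hunk 1: at line 1 remove [tvs,vuzst] add [qux,ycsh,mmohm] -> 8 lines: jvxqj psk qux ycsh mmohm ggm hfar zyl
Hunk 2: at line 2 remove [qux,ycsh] add [nykm] -> 7 lines: jvxqj psk nykm mmohm ggm hfar zyl
Hunk 3: at line 1 remove [nykm,mmohm] add [puo] -> 6 lines: jvxqj psk puo ggm hfar zyl
Hunk 4: at line 2 remove [ggm] add [hpzbm] -> 6 lines: jvxqj psk puo hpzbm hfar zyl
Hunk 5: at line 2 remove [puo] add [oew,qelyc] -> 7 lines: jvxqj psk oew qelyc hpzbm hfar zyl
Hunk 6: at line 1 remove [psk,oew,qelyc] add [swsc,lwd,fsazu] -> 7 lines: jvxqj swsc lwd fsazu hpzbm hfar zyl
Hunk 7: at line 1 remove [swsc,lwd] add [eeql,kexvz,sbh] -> 8 lines: jvxqj eeql kexvz sbh fsazu hpzbm hfar zyl
Final line 4: sbh

Answer: sbh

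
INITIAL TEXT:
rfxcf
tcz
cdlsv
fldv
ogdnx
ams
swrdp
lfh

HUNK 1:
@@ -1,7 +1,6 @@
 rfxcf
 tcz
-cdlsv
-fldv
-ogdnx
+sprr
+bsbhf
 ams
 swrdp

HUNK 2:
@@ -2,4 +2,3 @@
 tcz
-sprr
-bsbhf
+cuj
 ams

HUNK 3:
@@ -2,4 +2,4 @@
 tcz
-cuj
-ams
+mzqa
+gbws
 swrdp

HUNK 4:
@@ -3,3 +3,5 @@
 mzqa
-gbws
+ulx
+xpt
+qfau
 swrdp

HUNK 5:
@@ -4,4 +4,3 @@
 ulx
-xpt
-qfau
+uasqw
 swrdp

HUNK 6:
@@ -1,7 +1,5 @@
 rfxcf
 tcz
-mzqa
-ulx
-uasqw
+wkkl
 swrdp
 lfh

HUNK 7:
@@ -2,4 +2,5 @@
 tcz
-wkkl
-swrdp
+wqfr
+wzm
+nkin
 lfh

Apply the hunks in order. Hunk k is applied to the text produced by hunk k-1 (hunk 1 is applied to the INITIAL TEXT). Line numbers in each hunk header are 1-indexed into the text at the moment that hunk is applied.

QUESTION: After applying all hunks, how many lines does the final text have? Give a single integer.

Answer: 6

Derivation:
Hunk 1: at line 1 remove [cdlsv,fldv,ogdnx] add [sprr,bsbhf] -> 7 lines: rfxcf tcz sprr bsbhf ams swrdp lfh
Hunk 2: at line 2 remove [sprr,bsbhf] add [cuj] -> 6 lines: rfxcf tcz cuj ams swrdp lfh
Hunk 3: at line 2 remove [cuj,ams] add [mzqa,gbws] -> 6 lines: rfxcf tcz mzqa gbws swrdp lfh
Hunk 4: at line 3 remove [gbws] add [ulx,xpt,qfau] -> 8 lines: rfxcf tcz mzqa ulx xpt qfau swrdp lfh
Hunk 5: at line 4 remove [xpt,qfau] add [uasqw] -> 7 lines: rfxcf tcz mzqa ulx uasqw swrdp lfh
Hunk 6: at line 1 remove [mzqa,ulx,uasqw] add [wkkl] -> 5 lines: rfxcf tcz wkkl swrdp lfh
Hunk 7: at line 2 remove [wkkl,swrdp] add [wqfr,wzm,nkin] -> 6 lines: rfxcf tcz wqfr wzm nkin lfh
Final line count: 6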